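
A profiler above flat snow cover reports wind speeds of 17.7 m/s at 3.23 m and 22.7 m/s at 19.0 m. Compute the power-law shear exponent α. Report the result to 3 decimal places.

α ≈ 0.140

Power law: V₂/V₁ = (z₂/z₁)^α ⇒ α = ln(V₂/V₁) / ln(z₂/z₁)
α = ln(22.7/17.7) / ln(19.0/3.23) = ln(1.2825) / ln(5.8824)
  = 0.24880 / 1.77196 = 0.14041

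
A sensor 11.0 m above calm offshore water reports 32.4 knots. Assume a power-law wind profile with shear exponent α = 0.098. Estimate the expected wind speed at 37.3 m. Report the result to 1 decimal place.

36.5 knots

Power-law profile: V₂ = V₁ · (z₂/z₁)^α
V₂ = 32.4 × (37.3/11.0)^0.098 = 32.4 × (3.3909)^0.098
    = 32.4 × 1.1271 = 36.5188 knots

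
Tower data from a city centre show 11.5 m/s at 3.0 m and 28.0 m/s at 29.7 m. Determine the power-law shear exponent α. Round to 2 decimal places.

α ≈ 0.39

Power law: V₂/V₁ = (z₂/z₁)^α ⇒ α = ln(V₂/V₁) / ln(z₂/z₁)
α = ln(28.0/11.5) / ln(29.7/3.0) = ln(2.4348) / ln(9.9000)
  = 0.88986 / 2.29253 = 0.38815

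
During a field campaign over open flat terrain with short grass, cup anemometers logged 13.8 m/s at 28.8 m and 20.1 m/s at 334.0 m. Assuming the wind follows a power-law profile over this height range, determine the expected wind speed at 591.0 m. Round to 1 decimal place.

First find α: α = ln(V₂/V₁)/ln(z₂/z₁) = ln(20.1/13.8)/ln(334.0/28.8) = 0.37605/2.45077 = 0.1534
Extrapolate from 334.0 m to 591.0 m: V₃ = 20.1 × (591.0/334.0)^0.1534 = 20.1 × 1.0915 = 21.9394 m/s

21.9 m/s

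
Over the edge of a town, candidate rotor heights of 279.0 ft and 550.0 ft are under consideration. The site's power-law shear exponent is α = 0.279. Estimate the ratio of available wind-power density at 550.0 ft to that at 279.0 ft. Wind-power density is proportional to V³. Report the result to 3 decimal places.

Speed ratio: V_B/V_A = (z_B/z_A)^α = (550.0/279.0)^0.279 = (1.9713)^0.279 = 1.20847
Power-density ratio: P_B/P_A = (V_B/V_A)³ = (1.20847)³ = 1.76487

1.765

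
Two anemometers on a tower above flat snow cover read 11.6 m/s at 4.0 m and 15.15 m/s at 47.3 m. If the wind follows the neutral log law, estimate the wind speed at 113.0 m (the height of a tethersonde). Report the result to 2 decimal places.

Log law: V ∝ ln(z/z₀). From the pair, with r = V₁/V₂ = 0.76568,
ln z₀ = (ln z₁ − r·ln z₂)/(1 − r) = (1.3863 − 0.76568×3.8565)/0.23432 = -6.6854 → z₀ = 0.001249 m
V₃ = V₁ · ln(z₃/z₀)/ln(z₁/z₀) = 11.6 × 11.4128/8.0717 = 16.4016 m/s

16.40 m/s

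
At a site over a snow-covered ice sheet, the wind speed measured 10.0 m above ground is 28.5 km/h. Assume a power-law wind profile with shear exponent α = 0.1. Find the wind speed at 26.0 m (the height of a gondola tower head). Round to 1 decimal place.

Power-law profile: V₂ = V₁ · (z₂/z₁)^α
V₂ = 28.5 × (26.0/10.0)^0.1 = 28.5 × (2.6000)^0.1
    = 28.5 × 1.1003 = 31.3576 km/h

31.4 km/h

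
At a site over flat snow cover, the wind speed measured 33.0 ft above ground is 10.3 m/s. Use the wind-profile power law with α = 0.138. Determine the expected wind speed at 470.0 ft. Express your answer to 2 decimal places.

14.86 m/s

Power-law profile: V₂ = V₁ · (z₂/z₁)^α
V₂ = 10.3 × (470.0/33.0)^0.138 = 10.3 × (14.2424)^0.138
    = 10.3 × 1.4428 = 14.8604 m/s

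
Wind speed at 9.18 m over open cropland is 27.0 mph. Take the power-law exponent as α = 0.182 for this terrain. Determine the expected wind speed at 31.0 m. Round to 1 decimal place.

33.7 mph

Power-law profile: V₂ = V₁ · (z₂/z₁)^α
V₂ = 27.0 × (31.0/9.18)^0.182 = 27.0 × (3.3769)^0.182
    = 27.0 × 1.2479 = 33.6941 mph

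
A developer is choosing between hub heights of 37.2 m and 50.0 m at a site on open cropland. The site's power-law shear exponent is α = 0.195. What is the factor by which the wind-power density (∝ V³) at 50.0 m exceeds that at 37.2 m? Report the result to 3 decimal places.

1.189

Speed ratio: V_B/V_A = (z_B/z_A)^α = (50.0/37.2)^0.195 = (1.3441)^0.195 = 1.05936
Power-density ratio: P_B/P_A = (V_B/V_A)³ = (1.05936)³ = 1.18886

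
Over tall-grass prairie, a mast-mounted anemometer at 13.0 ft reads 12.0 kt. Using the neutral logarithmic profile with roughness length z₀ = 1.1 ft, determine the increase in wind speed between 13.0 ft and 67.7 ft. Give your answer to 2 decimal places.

Log law: V₂ = V₁ · ln(z₂/z₀)/ln(z₁/z₀) = 12.0 × 4.1198/2.4696 = 20.0180 kt
ΔV = 20.0180 − 12.0 = 8.0180 kt

8.02 kt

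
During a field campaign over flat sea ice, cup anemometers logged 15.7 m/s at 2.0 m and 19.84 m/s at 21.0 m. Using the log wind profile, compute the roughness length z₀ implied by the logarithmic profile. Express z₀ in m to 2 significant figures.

z₀ ≈ 0.00027 m

Log law: V(z) ∝ ln(z/z₀). With r = V₁/V₂ = 15.7/19.84 = 0.79133,
r · ln(z₂/z₀) = ln(z₁/z₀) ⇒ ln z₀ = (ln z₁ − r·ln z₂)/(1 − r)
ln z₀ = (0.69315 − 0.79133×3.04452) / 0.20867 = -8.2239
z₀ = exp(-8.2239) = 0.0002682 m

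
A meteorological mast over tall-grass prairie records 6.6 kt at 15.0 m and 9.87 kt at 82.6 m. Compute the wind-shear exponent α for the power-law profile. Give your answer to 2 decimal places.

Power law: V₂/V₁ = (z₂/z₁)^α ⇒ α = ln(V₂/V₁) / ln(z₂/z₁)
α = ln(9.87/6.6) / ln(82.6/15.0) = ln(1.4955) / ln(5.5067)
  = 0.40243 / 1.70596 = 0.23590

α ≈ 0.24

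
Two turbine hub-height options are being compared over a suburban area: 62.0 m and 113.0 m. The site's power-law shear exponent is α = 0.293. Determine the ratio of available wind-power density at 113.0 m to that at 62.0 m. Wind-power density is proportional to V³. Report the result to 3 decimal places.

1.695

Speed ratio: V_B/V_A = (z_B/z_A)^α = (113.0/62.0)^0.293 = (1.8226)^0.293 = 1.19229
Power-density ratio: P_B/P_A = (V_B/V_A)³ = (1.19229)³ = 1.69490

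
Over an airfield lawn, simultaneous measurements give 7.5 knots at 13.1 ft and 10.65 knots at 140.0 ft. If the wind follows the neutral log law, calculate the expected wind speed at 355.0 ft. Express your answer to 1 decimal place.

11.9 knots

Log law: V ∝ ln(z/z₀). From the pair, with r = V₁/V₂ = 0.70423,
ln z₀ = (ln z₁ − r·ln z₂)/(1 − r) = (2.5726 − 0.70423×4.9416)/0.29577 = -3.0679 → z₀ = 0.04652 ft
V₃ = V₁ · ln(z₃/z₀)/ln(z₁/z₀) = 7.5 × 8.9401/5.6405 = 11.8872 knots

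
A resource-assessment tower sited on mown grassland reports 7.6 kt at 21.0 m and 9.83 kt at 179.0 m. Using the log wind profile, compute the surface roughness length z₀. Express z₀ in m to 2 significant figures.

Log law: V(z) ∝ ln(z/z₀). With r = V₁/V₂ = 7.6/9.83 = 0.77314,
r · ln(z₂/z₀) = ln(z₁/z₀) ⇒ ln z₀ = (ln z₁ − r·ln z₂)/(1 − r)
ln z₀ = (3.04452 − 0.77314×5.18739) / 0.22686 = -4.2585
z₀ = exp(-4.2585) = 0.01414 m

z₀ ≈ 0.014 m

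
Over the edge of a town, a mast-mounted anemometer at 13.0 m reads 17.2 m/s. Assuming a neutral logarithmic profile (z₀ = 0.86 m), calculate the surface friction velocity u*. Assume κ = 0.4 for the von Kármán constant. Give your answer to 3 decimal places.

Log law: V(z) = (u*/κ) · ln(z/z₀) ⇒ u* = κ · V / ln(z/z₀)
u* = 0.4 × 17.2 / ln(13.0/0.86) = 0.4 × 17.2 / 2.7158
   = 6.8800 / 2.7158 = 2.5333 m/s

u* ≈ 2.533 m/s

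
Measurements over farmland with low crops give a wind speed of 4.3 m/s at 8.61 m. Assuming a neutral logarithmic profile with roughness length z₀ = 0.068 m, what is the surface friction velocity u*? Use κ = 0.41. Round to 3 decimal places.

u* ≈ 0.364 m/s

Log law: V(z) = (u*/κ) · ln(z/z₀) ⇒ u* = κ · V / ln(z/z₀)
u* = 0.41 × 4.3 / ln(8.61/0.068) = 0.41 × 4.3 / 4.8412
   = 1.7630 / 4.8412 = 0.3642 m/s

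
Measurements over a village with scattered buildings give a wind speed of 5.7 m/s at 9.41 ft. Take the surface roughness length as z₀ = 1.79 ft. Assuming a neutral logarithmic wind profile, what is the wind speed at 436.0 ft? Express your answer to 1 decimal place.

Log law: V(z) ∝ ln(z/z₀), so V₂/V₁ = ln(z₂/z₀) / ln(z₁/z₀).
ln(436.0/1.79) = 5.4954, ln(9.41/1.79) = 1.6596
V₂ = 5.7 × 5.4954/1.6596 = 5.7 × 3.3114 = 18.8749 m/s

18.9 m/s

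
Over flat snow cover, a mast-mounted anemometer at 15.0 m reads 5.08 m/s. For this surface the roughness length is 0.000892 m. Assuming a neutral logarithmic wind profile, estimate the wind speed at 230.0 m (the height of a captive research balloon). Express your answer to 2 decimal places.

Log law: V(z) ∝ ln(z/z₀), so V₂/V₁ = ln(z₂/z₀) / ln(z₁/z₀).
ln(230.0/0.000892) = 12.4601, ln(15.0/0.000892) = 9.7301
V₂ = 5.08 × 12.4601/9.7301 = 5.08 × 1.2806 = 6.5053 m/s

6.51 m/s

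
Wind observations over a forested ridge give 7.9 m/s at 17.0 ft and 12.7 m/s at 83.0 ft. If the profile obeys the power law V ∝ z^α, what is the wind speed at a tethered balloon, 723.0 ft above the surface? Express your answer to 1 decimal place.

24.3 m/s

First find α: α = ln(V₂/V₁)/ln(z₂/z₁) = ln(12.7/7.9)/ln(83.0/17.0) = 0.47474/1.58563 = 0.2994
Extrapolate from 83.0 ft to 723.0 ft: V₃ = 12.7 × (723.0/83.0)^0.2994 = 12.7 × 1.9119 = 24.2806 m/s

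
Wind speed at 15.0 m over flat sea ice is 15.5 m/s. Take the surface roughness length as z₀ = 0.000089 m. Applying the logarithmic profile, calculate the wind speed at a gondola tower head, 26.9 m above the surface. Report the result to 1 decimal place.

Log law: V(z) ∝ ln(z/z₀), so V₂/V₁ = ln(z₂/z₀) / ln(z₁/z₀).
ln(26.9/0.000089) = 12.6190, ln(15.0/0.000089) = 12.0349
V₂ = 15.5 × 12.6190/12.0349 = 15.5 × 1.0485 = 16.2522 m/s

16.3 m/s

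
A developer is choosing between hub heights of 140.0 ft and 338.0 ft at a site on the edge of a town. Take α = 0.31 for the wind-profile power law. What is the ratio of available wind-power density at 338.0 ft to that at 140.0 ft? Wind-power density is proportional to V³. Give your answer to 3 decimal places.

Speed ratio: V_B/V_A = (z_B/z_A)^α = (338.0/140.0)^0.31 = (2.4143)^0.31 = 1.31421
Power-density ratio: P_B/P_A = (V_B/V_A)³ = (1.31421)³ = 2.26983

2.270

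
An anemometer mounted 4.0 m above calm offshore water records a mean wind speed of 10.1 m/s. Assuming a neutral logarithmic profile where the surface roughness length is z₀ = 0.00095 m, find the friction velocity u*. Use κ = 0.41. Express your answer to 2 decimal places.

u* ≈ 0.50 m/s

Log law: V(z) = (u*/κ) · ln(z/z₀) ⇒ u* = κ · V / ln(z/z₀)
u* = 0.41 × 10.1 / ln(4.0/0.00095) = 0.41 × 10.1 / 8.3453
   = 4.1410 / 8.3453 = 0.4962 m/s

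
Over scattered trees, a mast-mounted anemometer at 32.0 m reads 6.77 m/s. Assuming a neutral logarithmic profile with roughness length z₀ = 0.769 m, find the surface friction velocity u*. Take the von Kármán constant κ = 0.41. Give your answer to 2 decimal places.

u* ≈ 0.74 m/s

Log law: V(z) = (u*/κ) · ln(z/z₀) ⇒ u* = κ · V / ln(z/z₀)
u* = 0.41 × 6.77 / ln(32.0/0.769) = 0.41 × 6.77 / 3.7284
   = 2.7757 / 3.7284 = 0.7445 m/s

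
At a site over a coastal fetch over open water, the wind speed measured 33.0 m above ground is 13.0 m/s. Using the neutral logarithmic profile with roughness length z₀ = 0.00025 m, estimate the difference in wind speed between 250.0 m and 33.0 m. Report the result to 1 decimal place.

Log law: V₂ = V₁ · ln(z₂/z₀)/ln(z₁/z₀) = 13.0 × 13.8155/11.7906 = 15.2327 m/s
ΔV = 15.2327 − 13.0 = 2.2327 m/s

2.2 m/s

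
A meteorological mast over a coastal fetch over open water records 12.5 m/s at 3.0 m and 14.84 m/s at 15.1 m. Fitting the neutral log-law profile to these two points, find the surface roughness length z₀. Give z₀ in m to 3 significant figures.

Log law: V(z) ∝ ln(z/z₀). With r = V₁/V₂ = 12.5/14.84 = 0.84232,
r · ln(z₂/z₀) = ln(z₁/z₀) ⇒ ln z₀ = (ln z₁ − r·ln z₂)/(1 − r)
ln z₀ = (1.09861 − 0.84232×2.71469) / 0.15768 = -7.5343
z₀ = exp(-7.5343) = 0.0005344 m

z₀ ≈ 0.000534 m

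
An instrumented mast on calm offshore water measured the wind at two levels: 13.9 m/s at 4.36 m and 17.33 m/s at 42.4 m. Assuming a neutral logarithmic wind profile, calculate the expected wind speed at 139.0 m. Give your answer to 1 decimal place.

Log law: V ∝ ln(z/z₀). From the pair, with r = V₁/V₂ = 0.80208,
ln z₀ = (ln z₁ − r·ln z₂)/(1 − r) = (1.4725 − 0.80208×3.7471)/0.19792 = -7.7456 → z₀ = 0.0004326 m
V₃ = V₁ · ln(z₃/z₀)/ln(z₁/z₀) = 13.9 × 12.6801/9.2181 = 19.1204 m/s

19.1 m/s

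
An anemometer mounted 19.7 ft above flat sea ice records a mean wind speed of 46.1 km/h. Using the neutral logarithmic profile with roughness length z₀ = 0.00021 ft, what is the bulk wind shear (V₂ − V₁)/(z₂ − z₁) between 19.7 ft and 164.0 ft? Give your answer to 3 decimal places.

0.059 km/h/ft

Log law: V₂ = V₁ · ln(z₂/z₀)/ln(z₁/z₀) = 46.1 × 13.5683/11.4490 = 54.6332 km/h
ΔV/Δz = (54.6332 − 46.1)/(164.0 − 19.7) = 8.5332/144.3000 = 0.05914 km/h/ft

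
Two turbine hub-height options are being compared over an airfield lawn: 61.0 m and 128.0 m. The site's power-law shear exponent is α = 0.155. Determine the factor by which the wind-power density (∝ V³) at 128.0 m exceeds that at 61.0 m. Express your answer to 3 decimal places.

Speed ratio: V_B/V_A = (z_B/z_A)^α = (128.0/61.0)^0.155 = (2.0984)^0.155 = 1.12174
Power-density ratio: P_B/P_A = (V_B/V_A)³ = (1.12174)³ = 1.41148

1.411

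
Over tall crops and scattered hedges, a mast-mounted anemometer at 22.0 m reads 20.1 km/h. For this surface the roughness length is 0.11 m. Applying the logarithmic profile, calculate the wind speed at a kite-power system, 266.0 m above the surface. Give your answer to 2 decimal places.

Log law: V(z) ∝ ln(z/z₀), so V₂/V₁ = ln(z₂/z₀) / ln(z₁/z₀).
ln(266.0/0.11) = 7.7908, ln(22.0/0.11) = 5.2983
V₂ = 20.1 × 7.7908/5.2983 = 20.1 × 1.4704 = 29.5555 km/h

29.56 km/h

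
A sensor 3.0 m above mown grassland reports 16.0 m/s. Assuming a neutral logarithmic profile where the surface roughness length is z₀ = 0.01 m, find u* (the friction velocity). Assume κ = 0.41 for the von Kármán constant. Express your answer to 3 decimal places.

Log law: V(z) = (u*/κ) · ln(z/z₀) ⇒ u* = κ · V / ln(z/z₀)
u* = 0.41 × 16.0 / ln(3.0/0.01) = 0.41 × 16.0 / 5.7038
   = 6.5600 / 5.7038 = 1.1501 m/s

u* ≈ 1.150 m/s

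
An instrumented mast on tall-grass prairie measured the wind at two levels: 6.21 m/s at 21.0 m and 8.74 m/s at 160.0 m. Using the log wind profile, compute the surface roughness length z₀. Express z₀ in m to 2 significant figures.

Log law: V(z) ∝ ln(z/z₀). With r = V₁/V₂ = 6.21/8.74 = 0.71053,
r · ln(z₂/z₀) = ln(z₁/z₀) ⇒ ln z₀ = (ln z₁ − r·ln z₂)/(1 − r)
ln z₀ = (3.04452 − 0.71053×5.07517) / 0.28947 = -1.9398
z₀ = exp(-1.9398) = 0.1437 m

z₀ ≈ 0.14 m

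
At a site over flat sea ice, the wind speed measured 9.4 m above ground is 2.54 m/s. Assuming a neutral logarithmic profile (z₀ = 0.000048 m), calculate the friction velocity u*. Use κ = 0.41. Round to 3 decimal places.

Log law: V(z) = (u*/κ) · ln(z/z₀) ⇒ u* = κ · V / ln(z/z₀)
u* = 0.41 × 2.54 / ln(9.4/0.000048) = 0.41 × 2.54 / 12.1850
   = 1.0414 / 12.1850 = 0.0855 m/s

u* ≈ 0.085 m/s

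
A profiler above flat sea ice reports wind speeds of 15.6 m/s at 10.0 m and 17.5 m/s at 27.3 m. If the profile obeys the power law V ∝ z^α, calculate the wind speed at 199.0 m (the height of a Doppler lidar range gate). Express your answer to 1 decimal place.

22.0 m/s

First find α: α = ln(V₂/V₁)/ln(z₂/z₁) = ln(17.5/15.6)/ln(27.3/10.0) = 0.11493/1.00430 = 0.1144
Extrapolate from 27.3 m to 199.0 m: V₃ = 17.5 × (199.0/27.3)^0.1144 = 17.5 × 1.2552 = 21.9666 m/s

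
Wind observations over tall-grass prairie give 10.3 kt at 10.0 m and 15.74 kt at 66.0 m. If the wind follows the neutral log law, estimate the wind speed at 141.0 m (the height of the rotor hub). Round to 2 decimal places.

17.93 kt

Log law: V ∝ ln(z/z₀). From the pair, with r = V₁/V₂ = 0.65438,
ln z₀ = (ln z₁ − r·ln z₂)/(1 − r) = (2.3026 − 0.65438×4.1897)/0.34562 = -1.2704 → z₀ = 0.2807 m
V₃ = V₁ · ln(z₃/z₀)/ln(z₁/z₀) = 10.3 × 6.2191/3.5729 = 17.9283 kt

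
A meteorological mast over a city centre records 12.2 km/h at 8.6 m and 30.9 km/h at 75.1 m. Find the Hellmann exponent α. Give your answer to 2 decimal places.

Power law: V₂/V₁ = (z₂/z₁)^α ⇒ α = ln(V₂/V₁) / ln(z₂/z₁)
α = ln(30.9/12.2) / ln(75.1/8.6) = ln(2.5328) / ln(8.7326)
  = 0.92932 / 2.16706 = 0.42884

α ≈ 0.43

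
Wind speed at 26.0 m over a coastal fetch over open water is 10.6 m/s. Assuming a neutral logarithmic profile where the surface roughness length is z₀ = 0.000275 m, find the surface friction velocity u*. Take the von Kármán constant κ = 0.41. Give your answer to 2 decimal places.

u* ≈ 0.38 m/s

Log law: V(z) = (u*/κ) · ln(z/z₀) ⇒ u* = κ · V / ln(z/z₀)
u* = 0.41 × 10.6 / ln(26.0/0.000275) = 0.41 × 10.6 / 11.4568
   = 4.3460 / 11.4568 = 0.3793 m/s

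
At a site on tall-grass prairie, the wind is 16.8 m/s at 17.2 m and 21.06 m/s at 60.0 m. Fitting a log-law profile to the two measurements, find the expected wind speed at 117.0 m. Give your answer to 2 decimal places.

Log law: V ∝ ln(z/z₀). From the pair, with r = V₁/V₂ = 0.79772,
ln z₀ = (ln z₁ − r·ln z₂)/(1 − r) = (2.8449 − 0.79772×4.0943)/0.20228 = -2.0824 → z₀ = 0.1246 m
V₃ = V₁ · ln(z₃/z₀)/ln(z₁/z₀) = 16.8 × 6.8446/4.9273 = 23.3370 m/s

23.34 m/s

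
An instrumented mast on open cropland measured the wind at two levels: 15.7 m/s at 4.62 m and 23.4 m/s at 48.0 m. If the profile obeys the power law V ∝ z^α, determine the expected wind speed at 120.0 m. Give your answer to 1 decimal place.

27.4 m/s

First find α: α = ln(V₂/V₁)/ln(z₂/z₁) = ln(23.4/15.7)/ln(48.0/4.62) = 0.39908/2.34081 = 0.1705
Extrapolate from 48.0 m to 120.0 m: V₃ = 23.4 × (120.0/48.0)^0.1705 = 23.4 × 1.1691 = 27.3564 m/s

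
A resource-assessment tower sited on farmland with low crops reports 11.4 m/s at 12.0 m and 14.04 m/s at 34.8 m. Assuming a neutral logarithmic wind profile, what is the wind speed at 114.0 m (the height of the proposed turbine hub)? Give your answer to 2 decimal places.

16.98 m/s

Log law: V ∝ ln(z/z₀). From the pair, with r = V₁/V₂ = 0.81197,
ln z₀ = (ln z₁ − r·ln z₂)/(1 − r) = (2.4849 − 0.81197×3.5496)/0.18803 = -2.1127 → z₀ = 0.1209 m
V₃ = V₁ · ln(z₃/z₀)/ln(z₁/z₀) = 11.4 × 6.8489/4.5976 = 16.9822 m/s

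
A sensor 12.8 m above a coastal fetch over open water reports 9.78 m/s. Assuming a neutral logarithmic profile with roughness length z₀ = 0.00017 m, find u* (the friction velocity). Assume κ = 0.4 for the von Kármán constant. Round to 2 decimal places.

u* ≈ 0.35 m/s

Log law: V(z) = (u*/κ) · ln(z/z₀) ⇒ u* = κ · V / ln(z/z₀)
u* = 0.4 × 9.78 / ln(12.8/0.00017) = 0.4 × 9.78 / 11.2292
   = 3.9120 / 11.2292 = 0.3484 m/s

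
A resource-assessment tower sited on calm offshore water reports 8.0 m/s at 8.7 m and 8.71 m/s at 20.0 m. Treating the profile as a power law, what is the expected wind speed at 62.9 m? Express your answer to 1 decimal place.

First find α: α = ln(V₂/V₁)/ln(z₂/z₁) = ln(8.71/8.0)/ln(20.0/8.7) = 0.08503/0.83241 = 0.1021
Extrapolate from 20.0 m to 62.9 m: V₃ = 8.71 × (62.9/20.0)^0.1021 = 8.71 × 1.1242 = 9.7915 m/s

9.8 m/s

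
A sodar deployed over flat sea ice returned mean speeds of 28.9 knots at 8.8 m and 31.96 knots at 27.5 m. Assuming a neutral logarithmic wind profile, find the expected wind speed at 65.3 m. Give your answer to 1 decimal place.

34.3 knots

Log law: V ∝ ln(z/z₀). From the pair, with r = V₁/V₂ = 0.90426,
ln z₀ = (ln z₁ − r·ln z₂)/(1 − r) = (2.1748 − 0.90426×3.3142)/0.09574 = -8.5866 → z₀ = 0.0001866 m
V₃ = V₁ · ln(z₃/z₀)/ln(z₁/z₀) = 28.9 × 12.7656/10.7613 = 34.2825 knots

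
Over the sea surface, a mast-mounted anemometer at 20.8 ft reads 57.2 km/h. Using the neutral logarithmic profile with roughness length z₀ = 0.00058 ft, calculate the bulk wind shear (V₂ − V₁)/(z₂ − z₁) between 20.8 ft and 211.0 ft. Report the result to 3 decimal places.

Log law: V₂ = V₁ · ln(z₂/z₀)/ln(z₁/z₀) = 57.2 × 12.8043/10.4874 = 69.8367 km/h
ΔV/Δz = (69.8367 − 57.2)/(211.0 − 20.8) = 12.6367/190.2000 = 0.06644 km/h/ft

0.066 km/h/ft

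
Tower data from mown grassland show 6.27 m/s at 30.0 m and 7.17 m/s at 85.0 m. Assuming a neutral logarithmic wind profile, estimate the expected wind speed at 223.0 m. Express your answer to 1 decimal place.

Log law: V ∝ ln(z/z₀). From the pair, with r = V₁/V₂ = 0.87448,
ln z₀ = (ln z₁ − r·ln z₂)/(1 − r) = (3.4012 − 0.87448×4.4427)/0.12552 = -3.8543 → z₀ = 0.02119 m
V₃ = V₁ · ln(z₃/z₀)/ln(z₁/z₀) = 6.27 × 9.2614/7.2555 = 8.0035 m/s

8.0 m/s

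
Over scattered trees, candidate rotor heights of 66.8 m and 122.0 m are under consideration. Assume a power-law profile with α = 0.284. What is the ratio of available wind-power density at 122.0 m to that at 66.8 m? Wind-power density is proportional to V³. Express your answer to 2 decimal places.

Speed ratio: V_B/V_A = (z_B/z_A)^α = (122.0/66.8)^0.284 = (1.8263)^0.284 = 1.18656
Power-density ratio: P_B/P_A = (V_B/V_A)³ = (1.18656)³ = 1.67059

1.67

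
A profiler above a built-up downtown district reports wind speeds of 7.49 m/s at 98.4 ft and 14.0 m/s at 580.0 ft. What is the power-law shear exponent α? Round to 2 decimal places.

Power law: V₂/V₁ = (z₂/z₁)^α ⇒ α = ln(V₂/V₁) / ln(z₂/z₁)
α = ln(14.0/7.49) / ln(580.0/98.4) = ln(1.8692) / ln(5.8943)
  = 0.62549 / 1.77399 = 0.35259

α ≈ 0.35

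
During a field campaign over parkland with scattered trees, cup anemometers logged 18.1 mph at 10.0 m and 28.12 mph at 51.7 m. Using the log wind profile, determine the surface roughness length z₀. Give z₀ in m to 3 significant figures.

z₀ ≈ 0.514 m

Log law: V(z) ∝ ln(z/z₀). With r = V₁/V₂ = 18.1/28.12 = 0.64367,
r · ln(z₂/z₀) = ln(z₁/z₀) ⇒ ln z₀ = (ln z₁ − r·ln z₂)/(1 − r)
ln z₀ = (2.30259 − 0.64367×3.94546) / 0.35633 = -0.6651
z₀ = exp(-0.6651) = 0.5142 m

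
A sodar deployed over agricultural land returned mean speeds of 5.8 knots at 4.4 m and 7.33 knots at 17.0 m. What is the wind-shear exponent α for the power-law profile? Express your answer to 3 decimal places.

Power law: V₂/V₁ = (z₂/z₁)^α ⇒ α = ln(V₂/V₁) / ln(z₂/z₁)
α = ln(7.33/5.8) / ln(17.0/4.4) = ln(1.2638) / ln(3.8636)
  = 0.23412 / 1.35161 = 0.17321

α ≈ 0.173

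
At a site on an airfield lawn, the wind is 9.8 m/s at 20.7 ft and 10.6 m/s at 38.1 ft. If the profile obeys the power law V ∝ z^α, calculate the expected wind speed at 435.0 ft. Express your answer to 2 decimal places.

First find α: α = ln(V₂/V₁)/ln(z₂/z₁) = ln(10.6/9.8)/ln(38.1/20.7) = 0.07847/0.61008 = 0.1286
Extrapolate from 38.1 ft to 435.0 ft: V₃ = 10.6 × (435.0/38.1)^0.1286 = 10.6 × 1.3678 = 14.4989 m/s

14.50 m/s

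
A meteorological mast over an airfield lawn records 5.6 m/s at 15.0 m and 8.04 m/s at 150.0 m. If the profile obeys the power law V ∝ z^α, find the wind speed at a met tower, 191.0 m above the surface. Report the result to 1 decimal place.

8.4 m/s

First find α: α = ln(V₂/V₁)/ln(z₂/z₁) = ln(8.04/5.6)/ln(150.0/15.0) = 0.36166/2.30259 = 0.1571
Extrapolate from 150.0 m to 191.0 m: V₃ = 8.04 × (191.0/150.0)^0.1571 = 8.04 × 1.0387 = 8.3510 m/s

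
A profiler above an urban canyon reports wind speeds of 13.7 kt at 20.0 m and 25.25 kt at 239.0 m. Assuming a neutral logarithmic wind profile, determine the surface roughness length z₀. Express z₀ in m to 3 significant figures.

z₀ ≈ 1.05 m

Log law: V(z) ∝ ln(z/z₀). With r = V₁/V₂ = 13.7/25.25 = 0.54257,
r · ln(z₂/z₀) = ln(z₁/z₀) ⇒ ln z₀ = (ln z₁ − r·ln z₂)/(1 − r)
ln z₀ = (2.99573 − 0.54257×5.47646) / 0.45743 = 0.0532
z₀ = exp(0.0532) = 1.055 m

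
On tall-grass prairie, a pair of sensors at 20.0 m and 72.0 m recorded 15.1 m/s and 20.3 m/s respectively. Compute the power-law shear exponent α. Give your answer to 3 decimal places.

Power law: V₂/V₁ = (z₂/z₁)^α ⇒ α = ln(V₂/V₁) / ln(z₂/z₁)
α = ln(20.3/15.1) / ln(72.0/20.0) = ln(1.3444) / ln(3.6000)
  = 0.29593 / 1.28093 = 0.23102

α ≈ 0.231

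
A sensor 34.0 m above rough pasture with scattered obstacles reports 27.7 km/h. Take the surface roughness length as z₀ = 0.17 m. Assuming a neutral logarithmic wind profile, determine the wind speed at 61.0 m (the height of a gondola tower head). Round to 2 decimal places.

30.76 km/h

Log law: V(z) ∝ ln(z/z₀), so V₂/V₁ = ln(z₂/z₀) / ln(z₁/z₀).
ln(61.0/0.17) = 5.8828, ln(34.0/0.17) = 5.2983
V₂ = 27.7 × 5.8828/5.2983 = 27.7 × 1.1103 = 30.7559 km/h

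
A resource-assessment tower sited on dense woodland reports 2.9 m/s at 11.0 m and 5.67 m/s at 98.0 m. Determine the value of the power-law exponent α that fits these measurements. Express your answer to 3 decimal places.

α ≈ 0.307

Power law: V₂/V₁ = (z₂/z₁)^α ⇒ α = ln(V₂/V₁) / ln(z₂/z₁)
α = ln(5.67/2.9) / ln(98.0/11.0) = ln(1.9552) / ln(8.9091)
  = 0.67048 / 2.18707 = 0.30656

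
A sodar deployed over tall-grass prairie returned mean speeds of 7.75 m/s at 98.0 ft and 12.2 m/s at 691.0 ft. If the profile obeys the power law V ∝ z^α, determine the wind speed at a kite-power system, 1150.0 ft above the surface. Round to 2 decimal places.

First find α: α = ln(V₂/V₁)/ln(z₂/z₁) = ln(12.2/7.75)/ln(691.0/98.0) = 0.45374/1.95317 = 0.2323
Extrapolate from 691.0 ft to 1150.0 ft: V₃ = 12.2 × (1150.0/691.0)^0.2323 = 12.2 × 1.1256 = 13.7326 m/s

13.73 m/s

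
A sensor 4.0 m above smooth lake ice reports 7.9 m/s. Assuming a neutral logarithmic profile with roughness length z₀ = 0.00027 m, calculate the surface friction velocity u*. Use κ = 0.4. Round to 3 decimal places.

u* ≈ 0.329 m/s

Log law: V(z) = (u*/κ) · ln(z/z₀) ⇒ u* = κ · V / ln(z/z₀)
u* = 0.4 × 7.9 / ln(4.0/0.00027) = 0.4 × 7.9 / 9.6034
   = 3.1600 / 9.6034 = 0.3291 m/s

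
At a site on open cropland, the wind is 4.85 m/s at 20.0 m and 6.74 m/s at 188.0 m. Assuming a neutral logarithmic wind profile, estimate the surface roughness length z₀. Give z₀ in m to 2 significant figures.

Log law: V(z) ∝ ln(z/z₀). With r = V₁/V₂ = 4.85/6.74 = 0.71958,
r · ln(z₂/z₀) = ln(z₁/z₀) ⇒ ln z₀ = (ln z₁ − r·ln z₂)/(1 − r)
ln z₀ = (2.99573 − 0.71958×5.23644) / 0.28042 = -2.7542
z₀ = exp(-2.7542) = 0.06366 m

z₀ ≈ 0.064 m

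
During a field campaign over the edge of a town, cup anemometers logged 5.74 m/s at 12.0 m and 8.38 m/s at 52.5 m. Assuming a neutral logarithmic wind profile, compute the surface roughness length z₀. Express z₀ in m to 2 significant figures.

Log law: V(z) ∝ ln(z/z₀). With r = V₁/V₂ = 5.74/8.38 = 0.68496,
r · ln(z₂/z₀) = ln(z₁/z₀) ⇒ ln z₀ = (ln z₁ − r·ln z₂)/(1 − r)
ln z₀ = (2.48491 − 0.68496×3.96081) / 0.31504 = -0.7241
z₀ = exp(-0.7241) = 0.4848 m

z₀ ≈ 0.48 m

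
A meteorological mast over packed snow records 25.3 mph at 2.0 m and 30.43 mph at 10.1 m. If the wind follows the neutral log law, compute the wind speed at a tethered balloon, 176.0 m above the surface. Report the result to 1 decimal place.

39.5 mph

Log law: V ∝ ln(z/z₀). From the pair, with r = V₁/V₂ = 0.83142,
ln z₀ = (ln z₁ − r·ln z₂)/(1 − r) = (0.6931 − 0.83142×2.3125)/0.16858 = -7.2933 → z₀ = 0.0006801 m
V₃ = V₁ · ln(z₃/z₀)/ln(z₁/z₀) = 25.3 × 12.4638/7.9865 = 39.4836 mph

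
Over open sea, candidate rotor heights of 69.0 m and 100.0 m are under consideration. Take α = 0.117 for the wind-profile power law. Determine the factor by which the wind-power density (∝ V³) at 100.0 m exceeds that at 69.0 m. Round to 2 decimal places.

Speed ratio: V_B/V_A = (z_B/z_A)^α = (100.0/69.0)^0.117 = (1.4493)^0.117 = 1.04437
Power-density ratio: P_B/P_A = (V_B/V_A)³ = (1.04437)³ = 1.13911

1.14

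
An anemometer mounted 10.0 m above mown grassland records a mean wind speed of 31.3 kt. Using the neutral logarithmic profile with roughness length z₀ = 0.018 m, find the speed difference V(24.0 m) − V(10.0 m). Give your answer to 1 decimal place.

Log law: V₂ = V₁ · ln(z₂/z₀)/ln(z₁/z₀) = 31.3 × 7.1954/6.3200 = 35.6358 kt
ΔV = 35.6358 − 31.3 = 4.3358 kt

4.3 kt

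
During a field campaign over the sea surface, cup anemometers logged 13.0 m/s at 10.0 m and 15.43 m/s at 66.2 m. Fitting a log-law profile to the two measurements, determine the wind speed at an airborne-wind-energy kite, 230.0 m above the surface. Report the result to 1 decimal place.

Log law: V ∝ ln(z/z₀). From the pair, with r = V₁/V₂ = 0.84251,
ln z₀ = (ln z₁ − r·ln z₂)/(1 − r) = (2.3026 − 0.84251×4.1927)/0.15749 = -7.8090 → z₀ = 0.0004060 m
V₃ = V₁ · ln(z₃/z₀)/ln(z₁/z₀) = 13.0 × 13.2471/10.1116 = 17.0311 m/s

17.0 m/s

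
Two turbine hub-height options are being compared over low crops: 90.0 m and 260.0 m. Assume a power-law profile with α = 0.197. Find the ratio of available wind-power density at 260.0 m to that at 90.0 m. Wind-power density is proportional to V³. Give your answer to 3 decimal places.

Speed ratio: V_B/V_A = (z_B/z_A)^α = (260.0/90.0)^0.197 = (2.8889)^0.197 = 1.23243
Power-density ratio: P_B/P_A = (V_B/V_A)³ = (1.23243)³ = 1.87194

1.872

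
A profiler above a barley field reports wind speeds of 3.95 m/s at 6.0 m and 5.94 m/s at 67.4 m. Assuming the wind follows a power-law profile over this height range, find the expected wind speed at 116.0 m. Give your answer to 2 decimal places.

6.51 m/s

First find α: α = ln(V₂/V₁)/ln(z₂/z₁) = ln(5.94/3.95)/ln(67.4/6.0) = 0.40799/2.41889 = 0.1687
Extrapolate from 67.4 m to 116.0 m: V₃ = 5.94 × (116.0/67.4)^0.1687 = 5.94 × 1.0959 = 6.5097 m/s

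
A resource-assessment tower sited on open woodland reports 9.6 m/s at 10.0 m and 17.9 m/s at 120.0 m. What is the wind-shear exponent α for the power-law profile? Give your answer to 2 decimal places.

Power law: V₂/V₁ = (z₂/z₁)^α ⇒ α = ln(V₂/V₁) / ln(z₂/z₁)
α = ln(17.9/9.6) / ln(120.0/10.0) = ln(1.8646) / ln(12.0000)
  = 0.62304 / 2.48491 = 0.25073

α ≈ 0.25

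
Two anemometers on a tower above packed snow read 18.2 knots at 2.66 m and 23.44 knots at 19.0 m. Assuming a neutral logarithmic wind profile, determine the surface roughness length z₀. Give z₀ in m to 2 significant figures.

Log law: V(z) ∝ ln(z/z₀). With r = V₁/V₂ = 18.2/23.44 = 0.77645,
r · ln(z₂/z₀) = ln(z₁/z₀) ⇒ ln z₀ = (ln z₁ − r·ln z₂)/(1 − r)
ln z₀ = (0.97833 − 0.77645×2.94444) / 0.22355 = -5.8505
z₀ = exp(-5.8505) = 0.002878 m

z₀ ≈ 0.0029 m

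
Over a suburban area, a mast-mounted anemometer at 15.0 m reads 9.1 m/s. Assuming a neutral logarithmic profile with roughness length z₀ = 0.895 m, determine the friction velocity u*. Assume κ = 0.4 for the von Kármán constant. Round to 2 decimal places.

u* ≈ 1.29 m/s

Log law: V(z) = (u*/κ) · ln(z/z₀) ⇒ u* = κ · V / ln(z/z₀)
u* = 0.4 × 9.1 / ln(15.0/0.895) = 0.4 × 9.1 / 2.8190
   = 3.6400 / 2.8190 = 1.2912 m/s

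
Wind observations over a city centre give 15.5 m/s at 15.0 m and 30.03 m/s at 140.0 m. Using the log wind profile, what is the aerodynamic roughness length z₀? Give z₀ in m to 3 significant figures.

z₀ ≈ 1.38 m

Log law: V(z) ∝ ln(z/z₀). With r = V₁/V₂ = 15.5/30.03 = 0.51615,
r · ln(z₂/z₀) = ln(z₁/z₀) ⇒ ln z₀ = (ln z₁ − r·ln z₂)/(1 − r)
ln z₀ = (2.70805 − 0.51615×4.94164) / 0.48385 = 0.3253
z₀ = exp(0.3253) = 1.385 m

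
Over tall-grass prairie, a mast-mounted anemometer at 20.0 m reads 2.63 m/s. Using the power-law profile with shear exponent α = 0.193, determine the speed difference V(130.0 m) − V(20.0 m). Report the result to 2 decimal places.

1.14 m/s

Power law: V₂ = V₁ · (z₂/z₁)^α = 2.63 × (6.5000)^0.193 = 3.7744 m/s
ΔV = 3.7744 − 2.63 = 1.1444 m/s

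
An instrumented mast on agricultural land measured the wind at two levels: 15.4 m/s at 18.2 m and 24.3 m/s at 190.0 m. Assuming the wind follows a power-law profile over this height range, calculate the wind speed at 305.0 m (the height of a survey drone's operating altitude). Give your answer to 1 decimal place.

First find α: α = ln(V₂/V₁)/ln(z₂/z₁) = ln(24.3/15.4)/ln(190.0/18.2) = 0.45611/2.34560 = 0.1945
Extrapolate from 190.0 m to 305.0 m: V₃ = 24.3 × (305.0/190.0)^0.1945 = 24.3 × 1.0964 = 26.6425 m/s

26.6 m/s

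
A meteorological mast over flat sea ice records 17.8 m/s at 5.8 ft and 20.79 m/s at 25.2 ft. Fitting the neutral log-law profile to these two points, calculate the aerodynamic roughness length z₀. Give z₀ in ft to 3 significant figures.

z₀ ≈ 0.000924 ft

Log law: V(z) ∝ ln(z/z₀). With r = V₁/V₂ = 17.8/20.79 = 0.85618,
r · ln(z₂/z₀) = ln(z₁/z₀) ⇒ ln z₀ = (ln z₁ − r·ln z₂)/(1 − r)
ln z₀ = (1.75786 − 0.85618×3.22684) / 0.14382 = -6.9873
z₀ = exp(-6.9873) = 0.0009236 ft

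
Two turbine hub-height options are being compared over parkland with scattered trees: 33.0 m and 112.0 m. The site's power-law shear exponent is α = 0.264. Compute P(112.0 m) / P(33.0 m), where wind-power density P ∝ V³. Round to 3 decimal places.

2.632

Speed ratio: V_B/V_A = (z_B/z_A)^α = (112.0/33.0)^0.264 = (3.3939)^0.264 = 1.38072
Power-density ratio: P_B/P_A = (V_B/V_A)³ = (1.38072)³ = 2.63219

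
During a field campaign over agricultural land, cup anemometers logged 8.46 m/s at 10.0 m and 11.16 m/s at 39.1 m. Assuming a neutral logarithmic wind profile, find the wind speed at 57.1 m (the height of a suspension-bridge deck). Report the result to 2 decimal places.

Log law: V ∝ ln(z/z₀). From the pair, with r = V₁/V₂ = 0.75806,
ln z₀ = (ln z₁ − r·ln z₂)/(1 − r) = (2.3026 − 0.75806×3.6661)/0.24194 = -1.9698 → z₀ = 0.1395 m
V₃ = V₁ · ln(z₃/z₀)/ln(z₁/z₀) = 8.46 × 6.0146/4.2724 = 11.9098 m/s

11.91 m/s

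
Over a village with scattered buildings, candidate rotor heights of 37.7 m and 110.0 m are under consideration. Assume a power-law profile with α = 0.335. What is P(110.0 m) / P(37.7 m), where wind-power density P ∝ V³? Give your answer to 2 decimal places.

Speed ratio: V_B/V_A = (z_B/z_A)^α = (110.0/37.7)^0.335 = (2.9178)^0.335 = 1.43150
Power-density ratio: P_B/P_A = (V_B/V_A)³ = (1.43150)³ = 2.93344

2.93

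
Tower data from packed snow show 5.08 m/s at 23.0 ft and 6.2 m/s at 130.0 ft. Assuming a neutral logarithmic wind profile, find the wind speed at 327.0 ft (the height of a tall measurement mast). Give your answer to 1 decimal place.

Log law: V ∝ ln(z/z₀). From the pair, with r = V₁/V₂ = 0.81935,
ln z₀ = (ln z₁ − r·ln z₂)/(1 − r) = (3.1355 − 0.81935×4.8675)/0.18065 = -4.7205 → z₀ = 0.008910 ft
V₃ = V₁ · ln(z₃/z₀)/ln(z₁/z₀) = 5.08 × 10.5105/7.8560 = 6.7965 m/s

6.8 m/s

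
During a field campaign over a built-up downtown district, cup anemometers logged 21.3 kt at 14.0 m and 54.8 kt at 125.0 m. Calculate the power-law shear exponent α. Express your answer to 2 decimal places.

Power law: V₂/V₁ = (z₂/z₁)^α ⇒ α = ln(V₂/V₁) / ln(z₂/z₁)
α = ln(54.8/21.3) / ln(125.0/14.0) = ln(2.5728) / ln(8.9286)
  = 0.94498 / 2.18926 = 0.43165

α ≈ 0.43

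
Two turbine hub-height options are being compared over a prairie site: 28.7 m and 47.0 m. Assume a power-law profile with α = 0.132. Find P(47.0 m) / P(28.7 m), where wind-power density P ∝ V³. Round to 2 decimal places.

Speed ratio: V_B/V_A = (z_B/z_A)^α = (47.0/28.7)^0.132 = (1.6376)^0.132 = 1.06728
Power-density ratio: P_B/P_A = (V_B/V_A)³ = (1.06728)³ = 1.21571

1.22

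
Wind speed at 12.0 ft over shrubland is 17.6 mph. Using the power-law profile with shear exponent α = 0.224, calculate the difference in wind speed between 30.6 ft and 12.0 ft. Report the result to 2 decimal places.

4.11 mph

Power law: V₂ = V₁ · (z₂/z₁)^α = 17.6 × (2.5500)^0.224 = 21.7059 mph
ΔV = 21.7059 − 17.6 = 4.1059 mph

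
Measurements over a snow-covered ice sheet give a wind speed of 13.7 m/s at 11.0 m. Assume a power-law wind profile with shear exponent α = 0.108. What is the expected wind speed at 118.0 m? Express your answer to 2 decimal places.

17.70 m/s

Power-law profile: V₂ = V₁ · (z₂/z₁)^α
V₂ = 13.7 × (118.0/11.0)^0.108 = 13.7 × (10.7273)^0.108
    = 13.7 × 1.2921 = 17.7016 m/s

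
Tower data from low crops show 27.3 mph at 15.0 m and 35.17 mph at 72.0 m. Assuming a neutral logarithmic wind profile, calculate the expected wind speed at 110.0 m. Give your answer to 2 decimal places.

Log law: V ∝ ln(z/z₀). From the pair, with r = V₁/V₂ = 0.77623,
ln z₀ = (ln z₁ − r·ln z₂)/(1 − r) = (2.7081 − 0.77623×4.2767)/0.22377 = -2.7333 → z₀ = 0.06501 m
V₃ = V₁ · ln(z₃/z₀)/ln(z₁/z₀) = 27.3 × 7.4338/5.4413 = 37.2963 mph

37.30 mph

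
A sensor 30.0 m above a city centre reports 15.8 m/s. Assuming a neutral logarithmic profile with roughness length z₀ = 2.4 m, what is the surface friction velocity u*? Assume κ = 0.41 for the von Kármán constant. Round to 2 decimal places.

Log law: V(z) = (u*/κ) · ln(z/z₀) ⇒ u* = κ · V / ln(z/z₀)
u* = 0.41 × 15.8 / ln(30.0/2.4) = 0.41 × 15.8 / 2.5257
   = 6.4780 / 2.5257 = 2.5648 m/s

u* ≈ 2.56 m/s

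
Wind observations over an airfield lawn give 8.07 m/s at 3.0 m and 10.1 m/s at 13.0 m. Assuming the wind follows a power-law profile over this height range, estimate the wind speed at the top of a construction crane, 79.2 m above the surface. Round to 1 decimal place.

13.3 m/s

First find α: α = ln(V₂/V₁)/ln(z₂/z₁) = ln(10.1/8.07)/ln(13.0/3.0) = 0.22438/1.46634 = 0.1530
Extrapolate from 13.0 m to 79.2 m: V₃ = 10.1 × (79.2/13.0)^0.1530 = 10.1 × 1.3185 = 13.3171 m/s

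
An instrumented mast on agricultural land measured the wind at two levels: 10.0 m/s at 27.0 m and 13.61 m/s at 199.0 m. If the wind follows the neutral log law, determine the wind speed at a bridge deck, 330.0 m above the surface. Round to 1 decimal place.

Log law: V ∝ ln(z/z₀). From the pair, with r = V₁/V₂ = 0.73475,
ln z₀ = (ln z₁ − r·ln z₂)/(1 − r) = (3.2958 − 0.73475×5.2933)/0.26525 = -2.2373 → z₀ = 0.1067 m
V₃ = V₁ · ln(z₃/z₀)/ln(z₁/z₀) = 10.0 × 8.0364/5.5332 = 14.5241 m/s

14.5 m/s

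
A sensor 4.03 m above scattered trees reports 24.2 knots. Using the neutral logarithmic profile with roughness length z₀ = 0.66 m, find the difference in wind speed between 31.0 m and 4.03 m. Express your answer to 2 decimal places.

27.29 knots

Log law: V₂ = V₁ · ln(z₂/z₀)/ln(z₁/z₀) = 24.2 × 3.8495/1.8093 = 51.4889 knots
ΔV = 51.4889 − 24.2 = 27.2889 knots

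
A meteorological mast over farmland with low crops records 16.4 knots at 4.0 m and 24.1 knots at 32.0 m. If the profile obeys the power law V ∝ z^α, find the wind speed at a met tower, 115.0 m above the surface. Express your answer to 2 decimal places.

First find α: α = ln(V₂/V₁)/ln(z₂/z₁) = ln(24.1/16.4)/ln(32.0/4.0) = 0.38493/2.07944 = 0.1851
Extrapolate from 32.0 m to 115.0 m: V₃ = 24.1 × (115.0/32.0)^0.1851 = 24.1 × 1.2672 = 30.5391 knots

30.54 knots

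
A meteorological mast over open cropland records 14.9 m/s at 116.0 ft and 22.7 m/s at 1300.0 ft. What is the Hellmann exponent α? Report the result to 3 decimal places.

α ≈ 0.174

Power law: V₂/V₁ = (z₂/z₁)^α ⇒ α = ln(V₂/V₁) / ln(z₂/z₁)
α = ln(22.7/14.9) / ln(1300.0/116.0) = ln(1.5235) / ln(11.2069)
  = 0.42100 / 2.41653 = 0.17422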